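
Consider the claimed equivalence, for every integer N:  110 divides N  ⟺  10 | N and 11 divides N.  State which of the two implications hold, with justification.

(⟹) If 110 ∣ N, write N = 110q. Since 110 = 11·10, N = 10·(11q), so 10 ∣ N; and since 110 = 10·11, N = 11·(10q), so 11 ∣ N.

(⟸) Suppose 10 ∣ N and 11 ∣ N. Any common multiple of 10 and 11 is a multiple of their lcm; here gcd(10, 11) = 1, so lcm(10, 11) = 10·11 = 110, so 110 ∣ N.

Both implications hold.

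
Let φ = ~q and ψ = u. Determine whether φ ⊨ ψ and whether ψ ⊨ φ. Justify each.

Both directions fail.

[⇒] This fails. Under u = F, q = F, the left side is true but the right side is false.

[⇐] This fails. Under u = T, q = T, the left side is false but the right side is true.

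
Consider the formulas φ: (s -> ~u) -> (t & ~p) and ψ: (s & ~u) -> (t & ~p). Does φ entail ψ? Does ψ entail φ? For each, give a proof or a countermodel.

[⇒] Assume the antecedent. If u is true, (s & ~u) -> (t & ~p) reduces to true regardless of the other variables. If u is false, the antecedent forces (p = F, u = F, t = T, s = F) or (p = F, u = F, t = T, s = T), and (s & ~u) -> (t & ~p) holds there. Either way (s & ~u) -> (t & ~p) holds.

[⇐] This fails. Under p = F, u = F, t = F, s = F, the left side is false but the right side is true.

Not equivalent: only (⇒) holds.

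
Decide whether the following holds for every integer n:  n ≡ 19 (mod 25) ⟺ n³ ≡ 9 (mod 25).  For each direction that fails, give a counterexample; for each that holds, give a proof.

[⇒] Suppose n ≡ 19 (mod 25). Write n = 25j + 19. Then (25j + 19)³ = 15625j³ + 35625j² + 27075j + 6859 = 25(625j³ + 1425j² + 1083j + 274) + 9, so n³ ≡ 9 (mod 25).

[⇐] Conversely, suppose n³ ≡ 9 (mod 25). The only residue r in {0, …, 24} with r³ ≡ 9 (mod 25) is r = 19, so n ≡ 19 (mod 25).

Both implications hold.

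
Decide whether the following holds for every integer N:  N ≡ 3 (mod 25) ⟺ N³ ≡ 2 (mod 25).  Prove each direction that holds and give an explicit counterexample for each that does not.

(⟸) Suppose N³ ≡ 2 (mod 25). The only residue r in {0, …, 24} with r³ ≡ 2 (mod 25) is r = 3, so N ≡ 3 (mod 25).

(⟹) Suppose N ≡ 3 (mod 25). Write N = 25j + 3. Then (25j + 3)³ = 15625j³ + 5625j² + 675j + 27 = 25(625j³ + 225j² + 27j + 1) + 2, so N³ ≡ 2 (mod 25).

Equivalent; both directions hold.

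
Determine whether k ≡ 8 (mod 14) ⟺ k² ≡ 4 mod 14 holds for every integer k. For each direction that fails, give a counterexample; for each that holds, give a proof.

(⇒) This fails: take k = 8. Then 8 ≡ 8 (mod 14), but 8² = 64 ≡ 8 (mod 14), not 4.

(⇐) This fails: take k = 2. Then 2² = 4 ≡ 4 (mod 14), yet 2 ≡ 2 (mod 14), not 8.

Neither implication holds.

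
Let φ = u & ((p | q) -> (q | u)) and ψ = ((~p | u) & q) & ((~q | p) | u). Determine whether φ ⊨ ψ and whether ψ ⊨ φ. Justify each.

The forward direction fails; the converse holds.

Forward direction. This fails. Under q = F, u = T, p = F, the left side is true but the right side is false.

Converse. Assume the antecedent. If q is true, the antecedent forces (q = T, u = T, p = F) or (q = T, u = T, p = T), and u & ((p | q) -> (q | u)) holds there. If q is false, the antecedent cannot hold. Either way u & ((p | q) -> (q | u)) holds.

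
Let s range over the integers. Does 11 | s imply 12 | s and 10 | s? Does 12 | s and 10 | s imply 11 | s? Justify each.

(⇒) This fails: take s = 11. Certainly 11 ∣ 11, but 12 ∤ 11.

(⇐) This fails: take s = 60. Both 12 ∣ 60 and 10 ∣ 60, yet 60 is not a multiple of 11 (since 60 = 5·11 + 5), so 11 ∤ 60.

Both directions fail.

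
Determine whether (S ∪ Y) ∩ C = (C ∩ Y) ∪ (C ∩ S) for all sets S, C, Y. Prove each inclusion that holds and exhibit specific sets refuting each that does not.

The two sets are equal.

(⟹) Let x ∈ (S ∪ Y) ∩ C. Then either x ∈ S ∩ C and x ∉ Y; or x ∈ C ∩ Y and x ∉ S; or x ∈ S ∩ C ∩ Y. In each case x ∈ (C ∩ Y) ∪ (C ∩ S), so (S ∪ Y) ∩ C ⊆ (C ∩ Y) ∪ (C ∩ S).

(⟸) Let x ∈ (C ∩ Y) ∪ (C ∩ S). Then either x ∈ S ∩ C and x ∉ Y; or x ∈ C ∩ Y and x ∉ S; or x ∈ S ∩ C ∩ Y. In each case x ∈ (S ∪ Y) ∩ C, so (C ∩ Y) ∪ (C ∩ S) ⊆ (S ∪ Y) ∩ C.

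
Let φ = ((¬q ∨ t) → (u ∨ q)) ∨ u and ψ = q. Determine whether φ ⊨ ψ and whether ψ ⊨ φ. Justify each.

Not equivalent: only (⇐) holds.

(⟹) This fails. Under t = F, q = F, u = T, the left side is true but the right side is false.

(⟸) Assume the antecedent. If t is true, the antecedent forces (t = T, q = T, u = F) or (t = T, q = T, u = T), and ((¬q ∨ t) → (u ∨ q)) ∨ u holds there. If t is false, the antecedent forces (t = F, q = T, u = F) or (t = F, q = T, u = T), and ((¬q ∨ t) → (u ∨ q)) ∨ u holds there. Either way ((¬q ∨ t) → (u ∨ q)) ∨ u holds.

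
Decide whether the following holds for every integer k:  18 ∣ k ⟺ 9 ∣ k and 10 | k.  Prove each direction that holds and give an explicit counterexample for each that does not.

The forward direction fails; the converse holds.

(⟹) This fails: take k = 18. Certainly 18 ∣ 18, but 10 ∤ 18.

(⟸) Suppose 9 ∣ k and 10 ∣ k. Any common multiple of 9 and 10 is a multiple of their lcm; here gcd(9, 10) = 1, so lcm(9, 10) = 9·10 = 90, so 90 ∣ k. Since 18 ∣ 90, it follows that 18 ∣ k.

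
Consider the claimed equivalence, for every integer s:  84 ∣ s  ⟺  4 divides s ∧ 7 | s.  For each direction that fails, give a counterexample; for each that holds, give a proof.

(⇒) holds; (⇐) fails.

Forward direction. If 84 ∣ s, write s = 84q. Since 84 = 21·4, s = 4·(21q), so 4 ∣ s; and since 84 = 12·7, s = 7·(12q), so 7 ∣ s.

Converse. This fails: take s = 28. Both 4 ∣ 28 and 7 ∣ 28, yet 28 is not a multiple of 84 (since 28 = 0·84 + 28), so 84 ∤ 28.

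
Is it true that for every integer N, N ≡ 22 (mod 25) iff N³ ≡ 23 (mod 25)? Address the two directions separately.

Both implications hold.

(⇒) Suppose N ≡ 22 (mod 25). Write N = 25j + 22. Then (25j + 22)³ = 15625j³ + 41250j² + 36300j + 10648 = 25(625j³ + 1650j² + 1452j + 425) + 23, so N³ ≡ 23 (mod 25).

(⇐) Conversely, suppose N³ ≡ 23 (mod 25). The only residue r in {0, …, 24} with r³ ≡ 23 (mod 25) is r = 22, so N ≡ 22 (mod 25).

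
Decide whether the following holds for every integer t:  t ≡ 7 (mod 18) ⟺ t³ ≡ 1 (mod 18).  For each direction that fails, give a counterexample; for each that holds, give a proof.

(⇒) holds; (⇐) fails.

(→) Suppose t ≡ 7 (mod 18). Write t = 18j + 7. Then (18j + 7)³ = 5832j³ + 6804j² + 2646j + 343 = 18(324j³ + 378j² + 147j + 19) + 1, so t³ ≡ 1 (mod 18).

(←) This fails: take t = 1. Then 1³ = 1 ≡ 1 (mod 18), yet 1 ≡ 1 (mod 18), not 7.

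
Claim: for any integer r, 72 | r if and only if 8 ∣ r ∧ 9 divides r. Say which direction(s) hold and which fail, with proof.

Both implications hold.

(⟹) If 72 ∣ r, write r = 72q. Since 72 = 9·8, r = 8·(9q), so 8 ∣ r; and since 72 = 8·9, r = 9·(8q), so 9 ∣ r.

(⟸) Suppose 8 ∣ r and 9 ∣ r. Any common multiple of 8 and 9 is a multiple of their lcm; here gcd(8, 9) = 1, so lcm(8, 9) = 8·9 = 72, so 72 ∣ r.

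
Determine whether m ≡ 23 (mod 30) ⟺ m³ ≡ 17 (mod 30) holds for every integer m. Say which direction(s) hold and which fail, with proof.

Converse. Suppose m³ ≡ 17 (mod 30). The only residue r in {0, …, 29} with r³ ≡ 17 (mod 30) is r = 23, so m ≡ 23 (mod 30).

Forward direction. Suppose m ≡ 23 (mod 30). Write m = 30j + 23. Then (30j + 23)³ = 27000j³ + 62100j² + 47610j + 12167 = 30(900j³ + 2070j² + 1587j + 405) + 17, so m³ ≡ 17 (mod 30).

Both implications hold.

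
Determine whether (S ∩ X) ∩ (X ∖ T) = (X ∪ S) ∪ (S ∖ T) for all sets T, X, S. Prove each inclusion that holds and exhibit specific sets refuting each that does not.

The sets are not equal: only the forward inclusion holds.

(⟹) Let x ∈ (S ∩ X) ∩ (X ∖ T). Then x ∈ X ∩ S and x ∉ T, from which x ∈ (X ∪ S) ∪ (S ∖ T).

(⟸) This inclusion fails. Take T = ∅, X = {1}, S = ∅; then 1 ∈ (X ∪ S) ∪ (S ∖ T) but 1 ∉ (S ∩ X) ∩ (X ∖ T).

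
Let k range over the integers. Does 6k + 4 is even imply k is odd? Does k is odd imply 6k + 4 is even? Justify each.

The forward direction fails; the converse holds.

(→) This fails: take k = 4. Then 6k + 4 = 28, which is even, yet k = 4 is even, not odd.

(←) Suppose k is odd. Since 6 is even, 6k is even for every k, so 6k + 4 has the same parity as 4, which is even. Hence 6k + 4 is even.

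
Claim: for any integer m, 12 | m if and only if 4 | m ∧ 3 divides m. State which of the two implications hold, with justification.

Forward direction. If 12 ∣ m, write m = 12q. Since 12 = 3·4, m = 4·(3q), so 4 ∣ m; and since 12 = 4·3, m = 3·(4q), so 3 ∣ m.

Converse. Suppose 4 ∣ m and 3 ∣ m. Any common multiple of 4 and 3 is a multiple of their lcm; here gcd(4, 3) = 1, so lcm(4, 3) = 4·3 = 12, so 12 ∣ m.

The biconditional holds.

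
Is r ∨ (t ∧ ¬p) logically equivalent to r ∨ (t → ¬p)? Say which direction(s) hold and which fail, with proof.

Not equivalent: only (⇒) holds.

(←) This fails. Under t = F, p = F, r = F, the left side is false but the right side is true.

(→) Assume the antecedent. If p is true, the antecedent forces (t = F, p = T, r = T) or (t = T, p = T, r = T), and r ∨ (t → ¬p) holds there. If p is false, r ∨ (t → ¬p) reduces to true regardless of the other variables. Either way r ∨ (t → ¬p) holds.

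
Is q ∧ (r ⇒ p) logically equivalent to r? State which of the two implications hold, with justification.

(⟹) This fails. Under q = T, r = F, p = F, the left side is true but the right side is false.

(⟸) This fails. Under q = F, r = T, p = F, the left side is false but the right side is true.

Both directions fail.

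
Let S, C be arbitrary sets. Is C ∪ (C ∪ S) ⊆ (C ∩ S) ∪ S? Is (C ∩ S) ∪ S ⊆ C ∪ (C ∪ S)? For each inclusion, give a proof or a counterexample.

Forward inclusion. This inclusion fails. Take S = ∅, C = {1}; then 1 ∈ C ∪ (C ∪ S) but 1 ∉ (C ∩ S) ∪ S.

Reverse inclusion. Let x ∈ (C ∩ S) ∪ S. Then either x ∈ S and x ∉ C; or x ∈ S ∩ C. In each case x ∈ C ∪ (C ∪ S), so (C ∩ S) ∪ S ⊆ C ∪ (C ∪ S).

Only the reverse inclusion holds.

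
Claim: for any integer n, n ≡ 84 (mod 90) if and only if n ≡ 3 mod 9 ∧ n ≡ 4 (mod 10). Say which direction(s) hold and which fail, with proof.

Forward direction. Suppose n ≡ 84 (mod 90); write n = 90j + 84. Since 9 ∣ 90, reducing mod 9 gives n ≡ 84 ≡ 3 (mod 9); since 10 ∣ 90, reducing mod 10 gives n ≡ 84 ≡ 4 (mod 10).

Converse. If n ≡ 3 (mod 9) and n ≡ 4 (mod 10), then by the Chinese remainder theorem n ≡ 84 (mod 90). This is exactly n ≡ 84 (mod 90).

Equivalent; both directions hold.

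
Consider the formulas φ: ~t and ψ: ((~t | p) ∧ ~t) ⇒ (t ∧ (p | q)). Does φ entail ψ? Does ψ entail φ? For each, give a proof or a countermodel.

Both directions fail.

(⇒) This fails. Under t = F, q = F, p = F, the left side is true but the right side is false.

(⇐) This fails. Under t = T, q = F, p = F, the left side is false but the right side is true.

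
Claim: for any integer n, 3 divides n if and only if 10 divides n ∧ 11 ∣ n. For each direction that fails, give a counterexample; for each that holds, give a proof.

[⇒] This fails: take n = 3. Certainly 3 ∣ 3, but 10 ∤ 3.

[⇐] This fails: take n = 110. Both 10 ∣ 110 and 11 ∣ 110, yet 110 is not a multiple of 3 (since 110 = 36·3 + 2), so 3 ∤ 110.

Neither direction holds.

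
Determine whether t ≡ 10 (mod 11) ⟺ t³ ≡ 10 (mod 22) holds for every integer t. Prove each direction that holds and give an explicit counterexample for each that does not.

[⇒] This fails: take t = 21. Then 21 ≡ 10 (mod 11), but 21³ = 9261 ≡ 21 (mod 22), not 10.

[⇐] Conversely, the residues r modulo 22 with r³ ≡ 10 (mod 22) are exactly {10}, and each is ≡ 10 (mod 11).

(⇒) fails; (⇐) holds.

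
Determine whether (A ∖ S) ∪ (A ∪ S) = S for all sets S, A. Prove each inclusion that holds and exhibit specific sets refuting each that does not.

(⊇) Let x ∈ S. Then either x ∈ S and x ∉ A; or x ∈ S ∩ A. In each case x ∈ (A ∖ S) ∪ (A ∪ S), so S ⊆ (A ∖ S) ∪ (A ∪ S).

(⊆) This inclusion fails. Take S = ∅, A = {1}; then 1 ∈ (A ∖ S) ∪ (A ∪ S) but 1 ∉ S.

(⊆) fails; (⊇) holds.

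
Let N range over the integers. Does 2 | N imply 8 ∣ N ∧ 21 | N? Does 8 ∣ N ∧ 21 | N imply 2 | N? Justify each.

Only the converse holds.

(⇒) This fails: take N = 2. Certainly 2 ∣ 2, but 8 ∤ 2.

(⇐) Suppose 8 ∣ N and 21 ∣ N. Any common multiple of 8 and 21 is a multiple of their lcm; here gcd(8, 21) = 1, so lcm(8, 21) = 8·21 = 168, so 168 ∣ N. Since 2 ∣ 168, it follows that 2 ∣ N.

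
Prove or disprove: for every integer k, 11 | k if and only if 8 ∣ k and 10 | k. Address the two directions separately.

Neither direction holds.

[⇒] This fails: take k = 11. Certainly 11 ∣ 11, but 8 ∤ 11.

[⇐] This fails: take k = 40. Both 8 ∣ 40 and 10 ∣ 40, yet 40 is not a multiple of 11 (since 40 = 3·11 + 7), so 11 ∤ 40.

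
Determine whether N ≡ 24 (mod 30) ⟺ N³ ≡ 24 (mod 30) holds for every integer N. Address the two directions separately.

(⇒) Suppose N ≡ 24 (mod 30). Write N = 30j + 24. Then (30j + 24)³ = 27000j³ + 64800j² + 51840j + 13824 = 30(900j³ + 2160j² + 1728j + 460) + 24, so N³ ≡ 24 (mod 30).

(⇐) Conversely, suppose N³ ≡ 24 (mod 30). The only residue r in {0, …, 29} with r³ ≡ 24 (mod 30) is r = 24, so N ≡ 24 (mod 30).

The biconditional holds.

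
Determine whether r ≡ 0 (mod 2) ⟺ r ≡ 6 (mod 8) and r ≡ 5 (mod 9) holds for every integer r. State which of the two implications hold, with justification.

(⇒) fails; (⇐) holds.

(←) If r ≡ 6 (mod 8) and r ≡ 5 (mod 9), then by the Chinese remainder theorem r ≡ 14 (mod 72). Since 14 ≡ 0 (mod 2) and 2 ∣ 72, we get r ≡ 0 (mod 2).

(→) This fails: r = 0 gives 0 ≡ 0 (mod 2) but 0 ≡ 0 (mod 8), so the conjunction on the right does not hold.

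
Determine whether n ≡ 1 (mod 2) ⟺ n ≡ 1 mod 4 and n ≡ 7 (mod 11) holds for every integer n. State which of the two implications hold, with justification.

[⇐] If n ≡ 1 (mod 4) and n ≡ 7 (mod 11), then by the Chinese remainder theorem n ≡ 29 (mod 44). Since 29 ≡ 1 (mod 2) and 2 ∣ 44, we get n ≡ 1 (mod 2).

[⇒] This fails: n = 1 gives 1 ≡ 1 (mod 2) but 1 ≡ 1 (mod 11), so the conjunction on the right does not hold.

Only the reverse direction holds.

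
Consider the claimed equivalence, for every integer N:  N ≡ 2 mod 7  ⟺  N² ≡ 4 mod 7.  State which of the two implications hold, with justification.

Not equivalent: only (⇒) holds.

(→) Suppose N ≡ 2 mod 7. Write N = 7j + 2. Then (7j + 2)² = 49j² + 28j + 4 = 7(7j² + 4j) + 4, so N² ≡ 4 (mod 7).

(←) This fails: take N = 5. Then 5² = 25 ≡ 4 (mod 7), yet 5 ≡ 5 (mod 7), not 2.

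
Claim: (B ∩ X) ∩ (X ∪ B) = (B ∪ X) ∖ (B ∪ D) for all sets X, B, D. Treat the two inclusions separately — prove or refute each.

Both inclusions fail.

(⊆) This inclusion fails. Take X = {1}, B = {1}, D = ∅; then 1 ∈ (B ∩ X) ∩ (X ∪ B) but 1 ∉ (B ∪ X) ∖ (B ∪ D).

(⊇) This inclusion fails. Take X = {1}, B = ∅, D = ∅; then 1 ∈ (B ∪ X) ∖ (B ∪ D) but 1 ∉ (B ∩ X) ∩ (X ∪ B).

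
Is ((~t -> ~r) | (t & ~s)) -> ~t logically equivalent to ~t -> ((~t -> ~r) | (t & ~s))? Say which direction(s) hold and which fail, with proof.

Both directions fail.

Forward direction. This fails. Under t = F, r = T, s = F, the left side is true but the right side is false.

Converse. This fails. Under t = T, r = F, s = F, the left side is false but the right side is true.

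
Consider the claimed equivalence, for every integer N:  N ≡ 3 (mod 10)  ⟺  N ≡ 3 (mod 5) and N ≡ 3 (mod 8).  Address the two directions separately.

The forward direction fails; the converse holds.

(←) If N ≡ 3 (mod 5) and N ≡ 3 (mod 8), then by the Chinese remainder theorem N ≡ 3 (mod 40). Since 3 ≡ 3 (mod 10) and 10 ∣ 40, we get N ≡ 3 (mod 10).

(→) This fails: N = 33 gives 33 ≡ 3 (mod 10) but 33 ≡ 1 (mod 8), so the conjunction on the right does not hold.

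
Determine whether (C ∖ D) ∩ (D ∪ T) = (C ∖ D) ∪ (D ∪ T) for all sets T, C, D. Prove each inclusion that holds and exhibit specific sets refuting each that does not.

Forward inclusion. Let x ∈ (C ∖ D) ∩ (D ∪ T). Then x ∈ T ∩ C and x ∉ D, from which x ∈ (C ∖ D) ∪ (D ∪ T).

Reverse inclusion. This inclusion fails. Take T = {1}, C = ∅, D = ∅; then 1 ∈ (C ∖ D) ∪ (D ∪ T) but 1 ∉ (C ∖ D) ∩ (D ∪ T).

Only the forward inclusion holds.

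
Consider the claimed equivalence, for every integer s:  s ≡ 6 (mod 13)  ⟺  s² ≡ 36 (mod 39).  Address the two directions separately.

[⇒] This fails: take s = 19. Then 19 ≡ 6 (mod 13), but 19² = 361 ≡ 10 (mod 39), not 36.

[⇐] This fails: take s = 33. Then 33² = 1089 ≡ 36 (mod 39), yet 33 ≡ 7 (mod 13), not 6.

(⇒) fails and (⇐) fails.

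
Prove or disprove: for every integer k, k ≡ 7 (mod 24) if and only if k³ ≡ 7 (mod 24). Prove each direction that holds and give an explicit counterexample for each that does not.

Forward direction. Suppose k ≡ 7 (mod 24). Write k = 24j + 7. Then (24j + 7)³ = 13824j³ + 12096j² + 3528j + 343 = 24(576j³ + 504j² + 147j + 14) + 7, so k³ ≡ 7 (mod 24).

Converse. Suppose k³ ≡ 7 (mod 24). The only residue r in {0, …, 23} with r³ ≡ 7 (mod 24) is r = 7, so k ≡ 7 (mod 24).

Equivalent; both directions hold.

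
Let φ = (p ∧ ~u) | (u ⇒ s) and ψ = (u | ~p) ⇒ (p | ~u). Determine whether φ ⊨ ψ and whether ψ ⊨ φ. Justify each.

(→) This fails. Under s = T, u = T, p = F, the left side is true but the right side is false.

(←) This fails. Under s = F, u = T, p = T, the left side is false but the right side is true.

Neither direction holds.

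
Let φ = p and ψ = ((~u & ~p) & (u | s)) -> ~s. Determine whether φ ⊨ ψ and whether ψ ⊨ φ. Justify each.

Forward direction. Assume the antecedent. If u is true, ((~u & ~p) & (u | s)) -> ~s reduces to true regardless of the other variables. If u is false, the antecedent forces (u = F, s = F, p = T) or (u = F, s = T, p = T), and ((~u & ~p) & (u | s)) -> ~s holds there. Either way ((~u & ~p) & (u | s)) -> ~s holds.

Converse. This fails. Under u = F, s = F, p = F, the left side is false but the right side is true.

Only the forward direction holds.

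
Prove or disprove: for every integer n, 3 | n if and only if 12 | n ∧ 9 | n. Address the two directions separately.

Forward direction. This fails: take n = 3. Certainly 3 ∣ 3, but 12 ∤ 3.

Converse. Suppose 12 ∣ n and 9 ∣ n. Any common multiple of 12 and 9 is a multiple of their lcm; here lcm(12, 9) = 12·9/gcd(12, 9) = 108/3 = 36, so 36 ∣ n. Since 3 ∣ 36, it follows that 3 ∣ n.

Not equivalent: only (⇐) holds.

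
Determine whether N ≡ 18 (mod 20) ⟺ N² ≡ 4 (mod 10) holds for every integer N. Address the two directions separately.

(⟹) Suppose N ≡ 18 (mod 20). Then N² ≡ 18² = 324 (mod 20), and since 10 ∣ 20, also N² ≡ 4 (mod 10).

(⟸) This fails: take N = 2. Then 2² = 4 ≡ 4 (mod 10), yet 2 ≡ 2 (mod 20), not 18.

Only the forward implication holds.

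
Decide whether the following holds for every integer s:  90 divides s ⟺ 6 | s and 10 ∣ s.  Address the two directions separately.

Only the forward direction holds.

[⇐] This fails: take s = 30. Both 6 ∣ 30 and 10 ∣ 30, yet 30 is not a multiple of 90 (since 30 = 0·90 + 30), so 90 ∤ 30.

[⇒] If 90 ∣ s, write s = 90q. Since 90 = 15·6, s = 6·(15q), so 6 ∣ s; and since 90 = 9·10, s = 10·(9q), so 10 ∣ s.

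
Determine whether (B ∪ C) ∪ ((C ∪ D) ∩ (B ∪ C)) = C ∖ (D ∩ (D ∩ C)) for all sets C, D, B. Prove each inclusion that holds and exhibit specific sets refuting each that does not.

The sets are not equal: only the reverse inclusion holds.

Reverse inclusion. Let x ∈ C ∖ (D ∩ (D ∩ C)). Then either x ∈ C and x ∉ D, B; or x ∈ C ∩ B and x ∉ D. In each case x ∈ (B ∪ C) ∪ ((C ∪ D) ∩ (B ∪ C)), so C ∖ (D ∩ (D ∩ C)) ⊆ (B ∪ C) ∪ ((C ∪ D) ∩ (B ∪ C)).

Forward inclusion. This inclusion fails. Take C = {1}, D = {1}, B = ∅; then 1 ∈ (B ∪ C) ∪ ((C ∪ D) ∩ (B ∪ C)) but 1 ∉ C ∖ (D ∩ (D ∩ C)).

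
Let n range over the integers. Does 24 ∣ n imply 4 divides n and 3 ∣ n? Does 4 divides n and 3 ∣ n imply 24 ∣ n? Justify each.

Not equivalent: only (⇒) holds.

[⇒] If 24 ∣ n, write n = 24q. Since 24 = 6·4, n = 4·(6q), so 4 ∣ n; and since 24 = 8·3, n = 3·(8q), so 3 ∣ n.

[⇐] This fails: take n = 12. Both 4 ∣ 12 and 3 ∣ 12, yet 12 is not a multiple of 24 (since 12 = 0·24 + 12), so 24 ∤ 12.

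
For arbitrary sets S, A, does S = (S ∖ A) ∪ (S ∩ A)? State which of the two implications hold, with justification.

Both inclusions hold.

(⟹) Let x ∈ S. Then either x ∈ S and x ∉ A; or x ∈ S ∩ A. In each case x ∈ (S ∖ A) ∪ (S ∩ A), so S ⊆ (S ∖ A) ∪ (S ∩ A).

(⟸) Let x ∈ (S ∖ A) ∪ (S ∩ A). Then either x ∈ S and x ∉ A; or x ∈ S ∩ A. In each case x ∈ S, so (S ∖ A) ∪ (S ∩ A) ⊆ S.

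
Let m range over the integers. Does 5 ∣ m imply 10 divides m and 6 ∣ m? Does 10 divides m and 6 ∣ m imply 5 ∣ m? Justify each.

Only the converse holds.

(⇒) This fails: take m = 5. Certainly 5 ∣ 5, but 10 ∤ 5.

(⇐) Suppose 10 ∣ m and 6 ∣ m. Any common multiple of 10 and 6 is a multiple of their lcm; here lcm(10, 6) = 10·6/gcd(10, 6) = 60/2 = 30, so 30 ∣ m. Since 5 ∣ 30, it follows that 5 ∣ m.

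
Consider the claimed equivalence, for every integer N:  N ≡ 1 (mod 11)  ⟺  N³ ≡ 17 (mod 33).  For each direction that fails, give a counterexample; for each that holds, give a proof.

[⇒] This fails: take N = 1. Then 1 ≡ 1 (mod 11), but 1³ = 1 ≡ 1 (mod 33), not 17.

[⇐] This fails: take N = 8. Then 8³ = 512 ≡ 17 (mod 33), yet 8 ≡ 8 (mod 11), not 1.

Neither direction holds.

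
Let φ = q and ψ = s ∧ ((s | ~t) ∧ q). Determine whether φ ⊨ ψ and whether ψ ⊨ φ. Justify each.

Only the converse holds.

[⇒] This fails. Under t = F, q = T, s = F, the left side is true but the right side is false.

[⇐] Assume the antecedent. If t is true, the antecedent forces (t = T, q = T, s = T), and q holds there. If t is false, the antecedent forces (t = F, q = T, s = T), and q holds there. Either way q holds.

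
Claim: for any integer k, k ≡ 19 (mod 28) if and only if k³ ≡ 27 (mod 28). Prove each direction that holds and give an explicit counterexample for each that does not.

Forward direction. Suppose k ≡ 19 (mod 28). Write k = 28j + 19. Then (28j + 19)³ = 21952j³ + 44688j² + 30324j + 6859 = 28(784j³ + 1596j² + 1083j + 244) + 27, so k³ ≡ 27 (mod 28).

Converse. This fails: take k = 3. Then 3³ = 27 ≡ 27 (mod 28), yet 3 ≡ 3 (mod 28), not 19.

(⇒) holds; (⇐) fails.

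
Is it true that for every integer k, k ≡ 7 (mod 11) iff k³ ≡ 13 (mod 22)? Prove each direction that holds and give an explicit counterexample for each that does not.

The forward direction fails; the converse holds.

(⟹) This fails: take k = 18. Then 18 ≡ 7 (mod 11), but 18³ = 5832 ≡ 2 (mod 22), not 13.

(⟸) Conversely, the residues r modulo 22 with r³ ≡ 13 (mod 22) are exactly {7}, and each is ≡ 7 (mod 11).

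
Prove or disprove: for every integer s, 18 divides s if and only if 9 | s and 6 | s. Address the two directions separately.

Both directions hold; the statement is true.

(←) Suppose 9 ∣ s and 6 ∣ s. Any common multiple of 9 and 6 is a multiple of their lcm; here lcm(9, 6) = 9·6/gcd(9, 6) = 54/3 = 18, so 18 ∣ s.

(→) If 18 ∣ s, write s = 18q. Since 18 = 2·9, s = 9·(2q), so 9 ∣ s; and since 18 = 3·6, s = 6·(3q), so 6 ∣ s.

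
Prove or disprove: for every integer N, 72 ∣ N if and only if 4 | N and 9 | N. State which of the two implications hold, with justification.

The forward direction holds; the converse fails.

(⟹) If 72 ∣ N, write N = 72q. Since 72 = 18·4, N = 4·(18q), so 4 ∣ N; and since 72 = 8·9, N = 9·(8q), so 9 ∣ N.

(⟸) This fails: take N = 36. Both 4 ∣ 36 and 9 ∣ 36, yet 36 is not a multiple of 72 (since 36 = 0·72 + 36), so 72 ∤ 36.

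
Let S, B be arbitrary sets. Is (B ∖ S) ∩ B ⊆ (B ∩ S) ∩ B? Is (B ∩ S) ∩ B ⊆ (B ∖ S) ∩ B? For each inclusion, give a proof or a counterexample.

(⟹) This inclusion fails. Take S = ∅, B = {1}; then 1 ∈ (B ∖ S) ∩ B but 1 ∉ (B ∩ S) ∩ B.

(⟸) This inclusion fails. Take S = {1}, B = {1}; then 1 ∈ (B ∩ S) ∩ B but 1 ∉ (B ∖ S) ∩ B.

(⊆) fails and (⊇) fails.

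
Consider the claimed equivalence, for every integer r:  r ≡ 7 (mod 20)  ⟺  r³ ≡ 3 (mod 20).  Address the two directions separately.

(→) Suppose r ≡ 7 (mod 20). Write r = 20j + 7. Then (20j + 7)³ = 8000j³ + 8400j² + 2940j + 343 = 20(400j³ + 420j² + 147j + 17) + 3, so r³ ≡ 3 (mod 20).

(←) Conversely, suppose r³ ≡ 3 (mod 20). The only residue r in {0, …, 19} with r³ ≡ 3 (mod 20) is r = 7, so r ≡ 7 (mod 20).

Both directions hold; the statement is true.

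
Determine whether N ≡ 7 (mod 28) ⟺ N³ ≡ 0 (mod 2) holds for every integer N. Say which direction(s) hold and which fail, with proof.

Forward direction. This fails: take N = 7. Then 7 ≡ 7 (mod 28), but 7³ = 343 ≡ 1 (mod 2), not 0.

Converse. This fails: take N = 0. Then 0³ = 0 ≡ 0 (mod 2), yet 0 ≡ 0 (mod 28), not 7.

Neither implication holds.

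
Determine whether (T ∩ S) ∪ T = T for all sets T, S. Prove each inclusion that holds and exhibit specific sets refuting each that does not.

(⊆) Let x ∈ (T ∩ S) ∪ T. Then either x ∈ T and x ∉ S; or x ∈ T ∩ S. In each case x ∈ T, so (T ∩ S) ∪ T ⊆ T.

(⊇) Let x ∈ T. Then either x ∈ T and x ∉ S; or x ∈ T ∩ S. In each case x ∈ (T ∩ S) ∪ T, so T ⊆ (T ∩ S) ∪ T.

Both inclusions hold; the sets are equal.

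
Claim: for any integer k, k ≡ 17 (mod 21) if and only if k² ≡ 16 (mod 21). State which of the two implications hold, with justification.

(⇒) Suppose k ≡ 17 (mod 21). Write k = 21j + 17. Then (21j + 17)² = 441j² + 714j + 289 = 21(21j² + 34j + 13) + 16, so k² ≡ 16 (mod 21).

(⇐) This fails: take k = 4. Then 4² = 16 ≡ 16 (mod 21), yet 4 ≡ 4 (mod 21), not 17.

(⇒) holds; (⇐) fails.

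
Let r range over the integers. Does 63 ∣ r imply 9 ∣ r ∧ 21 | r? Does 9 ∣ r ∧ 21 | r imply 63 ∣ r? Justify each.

Converse. Suppose 9 ∣ r and 21 ∣ r. Any common multiple of 9 and 21 is a multiple of their lcm; here lcm(9, 21) = 9·21/gcd(9, 21) = 189/3 = 63, so 63 ∣ r.

Forward direction. If 63 ∣ r, write r = 63q. Since 63 = 7·9, r = 9·(7q), so 9 ∣ r; and since 63 = 3·21, r = 21·(3q), so 21 ∣ r.

Both implications hold.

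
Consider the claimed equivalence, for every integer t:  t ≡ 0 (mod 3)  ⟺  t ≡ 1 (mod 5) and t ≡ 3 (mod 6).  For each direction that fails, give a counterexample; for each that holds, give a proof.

Not equivalent: only (⇐) holds.

Forward direction. This fails: t = 0 gives 0 ≡ 0 (mod 3) but 0 ≡ 0 (mod 5), so the conjunction on the right does not hold.

Converse. If t ≡ 1 (mod 5) and t ≡ 3 (mod 6), then by the Chinese remainder theorem t ≡ 21 (mod 30). Since 21 ≡ 0 (mod 3) and 3 ∣ 30, we get t ≡ 0 (mod 3).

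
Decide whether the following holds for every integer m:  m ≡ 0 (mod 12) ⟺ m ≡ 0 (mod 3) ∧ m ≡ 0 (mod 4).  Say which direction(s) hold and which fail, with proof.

(→) Suppose m ≡ 0 (mod 12); write m = 12j + 0. Since 3 ∣ 12, reducing mod 3 gives m ≡ 0 (mod 3); since 4 ∣ 12, reducing mod 4 gives m ≡ 0 (mod 4).

(←) Conversely, if m ≡ 0 (mod 3) and m ≡ 0 (mod 4), then by the Chinese remainder theorem m ≡ 0 (mod 12). This is exactly m ≡ 0 (mod 12).

Both implications hold.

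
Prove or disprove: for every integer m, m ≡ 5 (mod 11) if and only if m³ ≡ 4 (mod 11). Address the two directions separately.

(⟸) Suppose m³ ≡ 4 (mod 11). The only residue r in {0, …, 10} with r³ ≡ 4 (mod 11) is r = 5, so m ≡ 5 (mod 11).

(⟹) Suppose m ≡ 5 (mod 11). Write m = 11j + 5. Then (11j + 5)³ = 1331j³ + 1815j² + 825j + 125 = 11(121j³ + 165j² + 75j + 11) + 4, so m³ ≡ 4 (mod 11).

Both directions hold; the statement is true.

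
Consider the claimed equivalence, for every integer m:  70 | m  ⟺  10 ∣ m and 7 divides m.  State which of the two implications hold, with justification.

The biconditional holds.

(→) If 70 ∣ m, write m = 70q. Since 70 = 7·10, m = 10·(7q), so 10 ∣ m; and since 70 = 10·7, m = 7·(10q), so 7 ∣ m.

(←) Suppose 10 ∣ m and 7 ∣ m. Any common multiple of 10 and 7 is a multiple of their lcm; here gcd(10, 7) = 1, so lcm(10, 7) = 10·7 = 70, so 70 ∣ m.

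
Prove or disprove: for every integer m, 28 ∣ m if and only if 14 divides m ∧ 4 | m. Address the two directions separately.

(⇒) If 28 ∣ m, write m = 28q. Since 28 = 2·14, m = 14·(2q), so 14 ∣ m; and since 28 = 7·4, m = 4·(7q), so 4 ∣ m.

(⇐) Suppose 14 ∣ m and 4 ∣ m. Any common multiple of 14 and 4 is a multiple of their lcm; here lcm(14, 4) = 14·4/gcd(14, 4) = 56/2 = 28, so 28 ∣ m.

Equivalent; both directions hold.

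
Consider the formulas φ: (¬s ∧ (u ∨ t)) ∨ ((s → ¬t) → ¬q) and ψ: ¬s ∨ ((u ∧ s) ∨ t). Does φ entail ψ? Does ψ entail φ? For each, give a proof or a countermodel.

(⇒) fails and (⇐) fails.

(→) This fails. Under q = F, s = T, t = F, u = F, the left side is true but the right side is false.

(←) This fails. Under q = T, s = F, t = F, u = F, the left side is false but the right side is true.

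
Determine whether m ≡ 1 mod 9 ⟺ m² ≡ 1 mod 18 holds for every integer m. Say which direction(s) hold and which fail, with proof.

Both directions fail.

(→) This fails: take m = 10. Then 10 ≡ 1 (mod 9), but 10² = 100 ≡ 10 (mod 18), not 1.

(←) This fails: take m = 17. Then 17² = 289 ≡ 1 (mod 18), yet 17 ≡ 8 (mod 9), not 1.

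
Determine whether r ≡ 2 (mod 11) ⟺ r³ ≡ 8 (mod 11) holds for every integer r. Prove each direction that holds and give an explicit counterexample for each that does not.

[⇒] Suppose r ≡ 2 (mod 11). Write r = 11j + 2. Then (11j + 2)³ = 1331j³ + 726j² + 132j + 8 = 11(121j³ + 66j² + 12j) + 8, so r³ ≡ 8 (mod 11).

[⇐] For the converse, argue contrapositively. If r ≢ 2 (mod 11), then r is congruent to one of 0, 1, 3, 4, 5, 6, 7, 8, 9, 10 modulo 11, and these give r³ ≡ 0, 1, 5, 9, 4, 7, 2, 6, 3, 10 respectively — never 8.

The biconditional holds.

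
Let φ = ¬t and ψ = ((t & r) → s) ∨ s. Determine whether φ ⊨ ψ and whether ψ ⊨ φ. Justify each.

Not equivalent: only (⇒) holds.

(⇒) Assume the antecedent. If r is true, the antecedent forces (r = T, t = F, s = F) or (r = T, t = F, s = T), and ((t & r) → s) ∨ s holds there. If r is false, ((t & r) → s) ∨ s reduces to true regardless of the other variables. Either way ((t & r) → s) ∨ s holds.

(⇐) This fails. Under r = F, t = T, s = F, the left side is false but the right side is true.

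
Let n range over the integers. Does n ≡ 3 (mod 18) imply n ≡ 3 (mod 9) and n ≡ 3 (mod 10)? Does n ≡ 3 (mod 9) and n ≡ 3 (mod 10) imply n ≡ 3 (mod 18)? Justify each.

The forward direction fails; the converse holds.

(⟹) This fails: n = 39 gives 39 ≡ 3 (mod 18) but 39 ≡ 9 (mod 10), so the conjunction on the right does not hold.

(⟸) Conversely, if n ≡ 3 (mod 9) and n ≡ 3 (mod 10), then by the Chinese remainder theorem n ≡ 3 (mod 90). Since 3 ≡ 3 (mod 18) and 18 ∣ 90, we get n ≡ 3 (mod 18).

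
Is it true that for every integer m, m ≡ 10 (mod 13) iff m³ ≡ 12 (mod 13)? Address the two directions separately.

(⇒) Suppose m ≡ 10 (mod 13). Write m = 13j + 10. Then (13j + 10)³ = 2197j³ + 5070j² + 3900j + 1000 = 13(169j³ + 390j² + 300j + 76) + 12, so m³ ≡ 12 (mod 13).

(⇐) This fails: take m = 4. Then 4³ = 64 ≡ 12 (mod 13), yet 4 ≡ 4 (mod 13), not 10.

Only the forward direction holds.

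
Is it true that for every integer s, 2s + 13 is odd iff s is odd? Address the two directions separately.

(⇒) fails; (⇐) holds.

(→) This fails: take s = 0. Then 2s + 13 = 13, which is odd, yet s = 0 is even, not odd.

(←) Suppose s is odd. Since 2 is even, 2s is even for every s, so 2s + 13 has the same parity as 13, which is odd. Hence 2s + 13 is odd.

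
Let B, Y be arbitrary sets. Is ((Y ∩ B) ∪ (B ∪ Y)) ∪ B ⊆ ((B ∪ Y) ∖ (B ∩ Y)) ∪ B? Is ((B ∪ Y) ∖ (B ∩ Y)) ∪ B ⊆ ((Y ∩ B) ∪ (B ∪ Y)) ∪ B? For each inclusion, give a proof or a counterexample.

(⟸) Let x ∈ ((B ∪ Y) ∖ (B ∩ Y)) ∪ B. Then either x ∈ B and x ∉ Y; or x ∈ Y and x ∉ B; or x ∈ B ∩ Y. In each case x ∈ ((Y ∩ B) ∪ (B ∪ Y)) ∪ B, so ((B ∪ Y) ∖ (B ∩ Y)) ∪ B ⊆ ((Y ∩ B) ∪ (B ∪ Y)) ∪ B.

(⟹) Let x ∈ ((Y ∩ B) ∪ (B ∪ Y)) ∪ B. Then either x ∈ B and x ∉ Y; or x ∈ Y and x ∉ B; or x ∈ B ∩ Y. In each case x ∈ ((B ∪ Y) ∖ (B ∩ Y)) ∪ B, so ((Y ∩ B) ∪ (B ∪ Y)) ∪ B ⊆ ((B ∪ Y) ∖ (B ∩ Y)) ∪ B.

Both inclusions hold; the sets are equal.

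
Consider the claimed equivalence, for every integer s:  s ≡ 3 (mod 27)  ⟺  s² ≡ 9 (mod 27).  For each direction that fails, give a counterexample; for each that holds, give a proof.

Only the forward implication holds.

(⇒) Suppose s ≡ 3 (mod 27). Write s = 27j + 3. Then (27j + 3)² = 729j² + 162j + 9 = 27(27j² + 6j) + 9, so s² ≡ 9 (mod 27).

(⇐) This fails: take s = 6. Then 6² = 36 ≡ 9 (mod 27), yet 6 ≡ 6 (mod 27), not 3.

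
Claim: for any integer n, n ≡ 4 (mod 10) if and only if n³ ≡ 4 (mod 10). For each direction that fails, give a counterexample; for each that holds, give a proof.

Both implications hold.

(⟹) Suppose n ≡ 4 (mod 10). Write n = 10j + 4. Then (10j + 4)³ = 1000j³ + 1200j² + 480j + 64 = 10(100j³ + 120j² + 48j + 6) + 4, so n³ ≡ 4 (mod 10).

(⟸) For the converse, argue contrapositively. If n ≢ 4 (mod 10), then n is congruent to one of 0, 1, 2, 3, 5, 6, 7, 8, 9 modulo 10, and these give n³ ≡ 0, 1, 8, 7, 5, 6, 3, 2, 9 respectively — never 4.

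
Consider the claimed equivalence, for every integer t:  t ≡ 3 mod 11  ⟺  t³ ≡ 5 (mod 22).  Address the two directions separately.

(←) The residues r modulo 22 with r³ ≡ 5 (mod 22) are exactly {3}, and each is ≡ 3 (mod 11).

(→) This fails: take t = 14. Then 14 ≡ 3 (mod 11), but 14³ = 2744 ≡ 16 (mod 22), not 5.

The forward direction fails; the converse holds.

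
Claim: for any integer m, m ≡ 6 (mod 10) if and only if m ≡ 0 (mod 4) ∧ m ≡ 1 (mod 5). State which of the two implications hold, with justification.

Forward direction. This fails: m = 6 gives 6 ≡ 6 (mod 10) but 6 ≡ 2 (mod 4), so the conjunction on the right does not hold.

Converse. If m ≡ 0 (mod 4) and m ≡ 1 (mod 5), then by the Chinese remainder theorem m ≡ 16 (mod 20). Since 16 ≡ 6 (mod 10) and 10 ∣ 20, we get m ≡ 6 (mod 10).

Only the converse holds.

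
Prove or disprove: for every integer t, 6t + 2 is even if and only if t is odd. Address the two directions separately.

(→) This fails: take t = 0. Then 6t + 2 = 2, which is even, yet t = 0 is even, not odd.

(←) Suppose t is odd. Since 6 is even, 6t is even for every t, so 6t + 2 has the same parity as 2, which is even. Hence 6t + 2 is even.

Only the reverse direction holds.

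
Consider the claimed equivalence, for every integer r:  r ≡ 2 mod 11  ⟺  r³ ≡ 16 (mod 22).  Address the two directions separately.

Neither direction holds.

(→) This fails: take r = 2. Then 2 ≡ 2 (mod 11), but 2³ = 8 ≡ 8 (mod 22), not 16.

(←) This fails: take r = 14. Then 14³ = 2744 ≡ 16 (mod 22), yet 14 ≡ 3 (mod 11), not 2.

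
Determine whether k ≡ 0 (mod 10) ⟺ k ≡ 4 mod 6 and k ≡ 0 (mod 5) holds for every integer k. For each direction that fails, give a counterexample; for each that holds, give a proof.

(→) This fails: k = 0 gives 0 ≡ 0 (mod 10) but 0 ≡ 0 (mod 6), so the conjunction on the right does not hold.

(←) Conversely, if k ≡ 4 (mod 6) and k ≡ 0 (mod 5), then by the Chinese remainder theorem k ≡ 10 (mod 30). Since 10 ≡ 0 (mod 10) and 10 ∣ 30, we get k ≡ 0 (mod 10).

The forward direction fails; the converse holds.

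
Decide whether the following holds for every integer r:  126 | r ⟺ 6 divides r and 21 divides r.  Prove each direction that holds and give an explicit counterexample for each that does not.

Only the forward direction holds.

(→) If 126 ∣ r, write r = 126q. Since 126 = 21·6, r = 6·(21q), so 6 ∣ r; and since 126 = 6·21, r = 21·(6q), so 21 ∣ r.

(←) This fails: take r = 42. Both 6 ∣ 42 and 21 ∣ 42, yet 42 is not a multiple of 126 (since 42 = 0·126 + 42), so 126 ∤ 42.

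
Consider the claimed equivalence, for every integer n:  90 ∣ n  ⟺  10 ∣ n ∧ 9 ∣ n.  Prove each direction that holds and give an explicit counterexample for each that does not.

Both directions hold.

Forward direction. If 90 ∣ n, write n = 90q. Since 90 = 9·10, n = 10·(9q), so 10 ∣ n; and since 90 = 10·9, n = 9·(10q), so 9 ∣ n.

Converse. Suppose 10 ∣ n and 9 ∣ n. Any common multiple of 10 and 9 is a multiple of their lcm; here gcd(10, 9) = 1, so lcm(10, 9) = 10·9 = 90, so 90 ∣ n.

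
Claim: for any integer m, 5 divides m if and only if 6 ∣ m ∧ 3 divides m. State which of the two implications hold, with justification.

(⇒) This fails: take m = 5. Certainly 5 ∣ 5, but 6 ∤ 5.

(⇐) This fails: take m = 6. Both 6 ∣ 6 and 3 ∣ 6, yet 6 is not a multiple of 5 (since 6 = 1·5 + 1), so 5 ∤ 6.

Neither direction holds.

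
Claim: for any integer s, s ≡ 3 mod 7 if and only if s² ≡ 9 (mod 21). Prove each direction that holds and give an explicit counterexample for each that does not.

(⇒) fails and (⇐) fails.

(→) This fails: take s = 10. Then 10 ≡ 3 (mod 7), but 10² = 100 ≡ 16 (mod 21), not 9.

(←) This fails: take s = 18. Then 18² = 324 ≡ 9 (mod 21), yet 18 ≡ 4 (mod 7), not 3.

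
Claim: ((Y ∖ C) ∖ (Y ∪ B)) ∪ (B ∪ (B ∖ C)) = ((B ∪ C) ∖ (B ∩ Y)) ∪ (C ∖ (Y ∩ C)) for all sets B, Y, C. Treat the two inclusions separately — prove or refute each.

Both inclusions fail.

(⊆) This inclusion fails. Take B = {1}, Y = {1}, C = ∅; then 1 ∈ ((Y ∖ C) ∖ (Y ∪ B)) ∪ (B ∪ (B ∖ C)) but 1 ∉ ((B ∪ C) ∖ (B ∩ Y)) ∪ (C ∖ (Y ∩ C)).

(⊇) This inclusion fails. Take B = ∅, Y = ∅, C = {1}; then 1 ∈ ((B ∪ C) ∖ (B ∩ Y)) ∪ (C ∖ (Y ∩ C)) but 1 ∉ ((Y ∖ C) ∖ (Y ∪ B)) ∪ (B ∪ (B ∖ C)).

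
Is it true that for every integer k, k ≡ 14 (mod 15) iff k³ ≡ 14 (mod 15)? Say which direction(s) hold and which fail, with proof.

(⟸) Suppose k³ ≡ 14 (mod 15). The only residue r in {0, …, 14} with r³ ≡ 14 (mod 15) is r = 14, so k ≡ 14 (mod 15).

(⟹) Suppose k ≡ 14 (mod 15). Write k = 15j + 14. Then (15j + 14)³ = 3375j³ + 9450j² + 8820j + 2744 = 15(225j³ + 630j² + 588j + 182) + 14, so k³ ≡ 14 (mod 15).

Equivalent; both directions hold.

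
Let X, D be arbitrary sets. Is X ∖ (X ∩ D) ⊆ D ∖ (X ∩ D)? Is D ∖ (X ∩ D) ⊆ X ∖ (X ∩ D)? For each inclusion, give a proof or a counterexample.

(⟹) This inclusion fails. Take X = {1}, D = ∅; then 1 ∈ X ∖ (X ∩ D) but 1 ∉ D ∖ (X ∩ D).

(⟸) This inclusion fails. Take X = ∅, D = {1}; then 1 ∈ D ∖ (X ∩ D) but 1 ∉ X ∖ (X ∩ D).

Neither inclusion holds.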